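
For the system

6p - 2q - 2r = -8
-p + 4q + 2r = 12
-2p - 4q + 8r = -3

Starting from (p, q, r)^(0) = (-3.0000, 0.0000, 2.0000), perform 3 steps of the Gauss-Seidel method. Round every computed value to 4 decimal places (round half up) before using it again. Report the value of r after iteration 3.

0.8570

Iteration 1:
  p = (-8 - (-2)·0.0000 - (-2)·2.0000) / (6) = -0.6667
  q = (12 - (-1)·-0.6667 - (2)·2.0000) / (4) = 1.8333
  r = (-3 - (-2)·-0.6667 - (-4)·1.8333) / (8) = 0.3750
Iteration 2:
  p = (-8 - (-2)·1.8333 - (-2)·0.3750) / (6) = -0.5972
  q = (12 - (-1)·-0.5972 - (2)·0.3750) / (4) = 2.6632
  r = (-3 - (-2)·-0.5972 - (-4)·2.6632) / (8) = 0.8073
Iteration 3:
  p = (-8 - (-2)·2.6632 - (-2)·0.8073) / (6) = -0.1765
  q = (12 - (-1)·-0.1765 - (2)·0.8073) / (4) = 2.5522
  r = (-3 - (-2)·-0.1765 - (-4)·2.5522) / (8) = 0.8570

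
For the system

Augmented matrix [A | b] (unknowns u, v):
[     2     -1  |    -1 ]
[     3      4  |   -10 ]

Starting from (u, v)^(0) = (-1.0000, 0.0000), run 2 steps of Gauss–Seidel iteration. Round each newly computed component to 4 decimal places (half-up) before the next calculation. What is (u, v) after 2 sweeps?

(-1.5625, -1.3281)

Iteration 1:
  u = (-1 - (-1)·0.0000) / (2) = -0.5000
  v = (-10 - (3)·-0.5000) / (4) = -2.1250
Iteration 2:
  u = (-1 - (-1)·-2.1250) / (2) = -1.5625
  v = (-10 - (3)·-1.5625) / (4) = -1.3281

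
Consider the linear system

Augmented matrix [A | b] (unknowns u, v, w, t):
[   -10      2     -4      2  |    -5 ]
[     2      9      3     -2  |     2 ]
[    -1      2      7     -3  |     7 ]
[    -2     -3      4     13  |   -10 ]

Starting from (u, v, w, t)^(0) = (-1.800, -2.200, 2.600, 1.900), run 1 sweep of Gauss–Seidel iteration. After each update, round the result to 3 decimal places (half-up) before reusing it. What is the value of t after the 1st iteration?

-1.422

Iteration 1:
  u = (-5 - (2)·-2.200 - (-4)·2.600 - (2)·1.900) / (-10) = -0.600
  v = (2 - (2)·-0.600 - (3)·2.600 - (-2)·1.900) / (9) = -0.089
  w = (7 - (-1)·-0.600 - (2)·-0.089 - (-3)·1.900) / (7) = 1.754
  t = (-10 - (-2)·-0.600 - (-3)·-0.089 - (4)·1.754) / (13) = -1.422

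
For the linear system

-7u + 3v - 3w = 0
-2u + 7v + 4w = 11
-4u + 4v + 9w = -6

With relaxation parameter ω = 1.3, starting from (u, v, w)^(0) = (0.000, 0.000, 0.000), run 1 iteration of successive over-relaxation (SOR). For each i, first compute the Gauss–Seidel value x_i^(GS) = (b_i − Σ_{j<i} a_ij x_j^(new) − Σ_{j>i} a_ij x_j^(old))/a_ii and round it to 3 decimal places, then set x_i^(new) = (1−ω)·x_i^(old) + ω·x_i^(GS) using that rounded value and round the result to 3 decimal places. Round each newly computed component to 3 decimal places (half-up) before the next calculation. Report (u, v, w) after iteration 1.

(0.000, 2.042, -2.046)

Iteration 1:
  u: GS value = (0 - (3)·0.000 - (-3)·0.000) / (-7) = 0.000;  u ← (1−ω)·0.000 + ω·0.000 = 0.000
  v: GS value = (11 - (-2)·0.000 - (4)·0.000) / (7) = 1.571;  v ← (1−ω)·0.000 + ω·1.571 = 2.042
  w: GS value = (-6 - (-4)·0.000 - (4)·2.042) / (9) = -1.574;  w ← (1−ω)·0.000 + ω·-1.574 = -2.046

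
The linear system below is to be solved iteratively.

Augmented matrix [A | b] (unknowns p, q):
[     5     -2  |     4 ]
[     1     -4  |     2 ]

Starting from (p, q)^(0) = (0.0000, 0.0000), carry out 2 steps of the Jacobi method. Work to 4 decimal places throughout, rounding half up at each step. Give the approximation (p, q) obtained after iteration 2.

(0.6000, -0.3000)

Iteration 1:
  p = (4 - (-2)·0.0000) / (5) = 0.8000
  q = (2 - (1)·0.0000) / (-4) = -0.5000
Iteration 2:
  p = (4 - (-2)·-0.5000) / (5) = 0.6000
  q = (2 - (1)·0.8000) / (-4) = -0.3000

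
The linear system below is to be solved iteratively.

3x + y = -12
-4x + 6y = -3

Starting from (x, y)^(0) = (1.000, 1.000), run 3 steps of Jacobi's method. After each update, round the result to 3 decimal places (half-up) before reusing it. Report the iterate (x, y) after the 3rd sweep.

Iteration 1:
  x = (-12 - (1)·1.000) / (3) = -4.333
  y = (-3 - (-4)·1.000) / (6) = 0.167
Iteration 2:
  x = (-12 - (1)·0.167) / (3) = -4.056
  y = (-3 - (-4)·-4.333) / (6) = -3.389
Iteration 3:
  x = (-12 - (1)·-3.389) / (3) = -2.870
  y = (-3 - (-4)·-4.056) / (6) = -3.204

(-2.870, -3.204)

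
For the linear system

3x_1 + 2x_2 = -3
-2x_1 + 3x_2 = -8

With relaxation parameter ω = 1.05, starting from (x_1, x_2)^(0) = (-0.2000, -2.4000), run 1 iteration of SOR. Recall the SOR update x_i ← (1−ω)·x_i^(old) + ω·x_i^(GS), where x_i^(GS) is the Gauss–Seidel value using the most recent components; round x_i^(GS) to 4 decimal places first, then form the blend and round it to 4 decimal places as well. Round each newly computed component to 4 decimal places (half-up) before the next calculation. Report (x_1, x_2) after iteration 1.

Iteration 1:
  x_1: GS value = (-3 - (2)·-2.4000) / (3) = 0.6000;  x_1 ← (1−ω)·-0.2000 + ω·0.6000 = 0.6400
  x_2: GS value = (-8 - (-2)·0.6400) / (3) = -2.2400;  x_2 ← (1−ω)·-2.4000 + ω·-2.2400 = -2.2320

(0.6400, -2.2320)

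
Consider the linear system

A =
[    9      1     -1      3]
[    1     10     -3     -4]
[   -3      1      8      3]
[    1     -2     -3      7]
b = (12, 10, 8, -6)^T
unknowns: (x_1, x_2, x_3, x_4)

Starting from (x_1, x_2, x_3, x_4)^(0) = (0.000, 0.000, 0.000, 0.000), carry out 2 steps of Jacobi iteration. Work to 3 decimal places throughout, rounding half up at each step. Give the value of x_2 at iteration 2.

0.824

Iteration 1:
  x_1 = (12 - (1)·0.000 - (-1)·0.000 - (3)·0.000) / (9) = 1.333
  x_2 = (10 - (1)·0.000 - (-3)·0.000 - (-4)·0.000) / (10) = 1.000
  x_3 = (8 - (-3)·0.000 - (1)·0.000 - (3)·0.000) / (8) = 1.000
  x_4 = (-6 - (1)·0.000 - (-2)·0.000 - (-3)·0.000) / (7) = -0.857
Iteration 2:
  x_1 = (12 - (1)·1.000 - (-1)·1.000 - (3)·-0.857) / (9) = 1.619
  x_2 = (10 - (1)·1.333 - (-3)·1.000 - (-4)·-0.857) / (10) = 0.824
  x_3 = (8 - (-3)·1.333 - (1)·1.000 - (3)·-0.857) / (8) = 1.696
  x_4 = (-6 - (1)·1.333 - (-2)·1.000 - (-3)·1.000) / (7) = -0.333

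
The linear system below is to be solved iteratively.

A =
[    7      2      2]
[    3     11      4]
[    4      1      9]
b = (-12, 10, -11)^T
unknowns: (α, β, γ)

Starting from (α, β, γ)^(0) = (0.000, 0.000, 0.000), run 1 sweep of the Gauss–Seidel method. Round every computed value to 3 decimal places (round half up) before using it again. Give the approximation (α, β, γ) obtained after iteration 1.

(-1.714, 1.377, -0.613)

Iteration 1:
  α = (-12 - (2)·0.000 - (2)·0.000) / (7) = -1.714
  β = (10 - (3)·-1.714 - (4)·0.000) / (11) = 1.377
  γ = (-11 - (4)·-1.714 - (1)·1.377) / (9) = -0.613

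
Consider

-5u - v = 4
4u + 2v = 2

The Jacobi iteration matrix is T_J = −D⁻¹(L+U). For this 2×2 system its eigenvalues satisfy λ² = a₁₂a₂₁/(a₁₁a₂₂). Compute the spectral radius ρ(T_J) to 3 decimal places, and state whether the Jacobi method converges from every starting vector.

0.632

a₁₂a₂₁/(a₁₁a₂₂) = (-1)·(4) / ((-5)·(2)) = 0.400000
ρ = √|0.400000| = √0.400000 = 0.632
ρ < 1, so Jacobi converges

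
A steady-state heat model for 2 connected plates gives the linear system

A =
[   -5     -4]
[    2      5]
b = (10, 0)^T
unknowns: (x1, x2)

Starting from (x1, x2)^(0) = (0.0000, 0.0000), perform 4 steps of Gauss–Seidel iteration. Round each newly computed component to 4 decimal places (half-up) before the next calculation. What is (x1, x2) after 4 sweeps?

(-2.9103, 1.1641)

Iteration 1:
  x1 = (10 - (-4)·0.0000) / (-5) = -2.0000
  x2 = (0 - (2)·-2.0000) / (5) = 0.8000
Iteration 2:
  x1 = (10 - (-4)·0.8000) / (-5) = -2.6400
  x2 = (0 - (2)·-2.6400) / (5) = 1.0560
Iteration 3:
  x1 = (10 - (-4)·1.0560) / (-5) = -2.8448
  x2 = (0 - (2)·-2.8448) / (5) = 1.1379
Iteration 4:
  x1 = (10 - (-4)·1.1379) / (-5) = -2.9103
  x2 = (0 - (2)·-2.9103) / (5) = 1.1641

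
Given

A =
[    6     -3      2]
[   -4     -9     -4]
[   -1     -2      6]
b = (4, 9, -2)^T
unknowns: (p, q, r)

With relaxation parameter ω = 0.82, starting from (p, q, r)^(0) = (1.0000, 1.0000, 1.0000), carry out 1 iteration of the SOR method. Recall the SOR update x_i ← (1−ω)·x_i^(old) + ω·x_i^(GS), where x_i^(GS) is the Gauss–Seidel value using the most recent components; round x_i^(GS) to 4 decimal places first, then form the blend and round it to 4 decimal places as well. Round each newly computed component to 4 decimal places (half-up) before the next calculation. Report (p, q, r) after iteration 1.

Iteration 1:
  p: GS value = (4 - (-3)·1.0000 - (2)·1.0000) / (6) = 0.8333;  p ← (1−ω)·1.0000 + ω·0.8333 = 0.8633
  q: GS value = (9 - (-4)·0.8633 - (-4)·1.0000) / (-9) = -1.8281;  q ← (1−ω)·1.0000 + ω·-1.8281 = -1.3190
  r: GS value = (-2 - (-1)·0.8633 - (-2)·-1.3190) / (6) = -0.6291;  r ← (1−ω)·1.0000 + ω·-0.6291 = -0.3359

(0.8633, -1.3190, -0.3359)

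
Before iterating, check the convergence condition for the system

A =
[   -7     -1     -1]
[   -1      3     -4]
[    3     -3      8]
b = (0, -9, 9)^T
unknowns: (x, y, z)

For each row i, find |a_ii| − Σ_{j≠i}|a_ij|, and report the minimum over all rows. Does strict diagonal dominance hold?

-2

row 1: |-7| − (1+1) = 5
row 2: |3| − (1+4) = -2
row 3: |8| − (3+3) = 2
minimum over rows = -2 → not strictly diagonally dominant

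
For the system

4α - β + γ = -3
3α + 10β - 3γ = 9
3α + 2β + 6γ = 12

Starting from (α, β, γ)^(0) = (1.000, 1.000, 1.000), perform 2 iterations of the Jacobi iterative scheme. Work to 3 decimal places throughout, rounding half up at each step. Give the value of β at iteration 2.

Iteration 1:
  α = (-3 - (-1)·1.000 - (1)·1.000) / (4) = -0.750
  β = (9 - (3)·1.000 - (-3)·1.000) / (10) = 0.900
  γ = (12 - (3)·1.000 - (2)·1.000) / (6) = 1.167
Iteration 2:
  α = (-3 - (-1)·0.900 - (1)·1.167) / (4) = -0.817
  β = (9 - (3)·-0.750 - (-3)·1.167) / (10) = 1.475
  γ = (12 - (3)·-0.750 - (2)·0.900) / (6) = 2.075

1.475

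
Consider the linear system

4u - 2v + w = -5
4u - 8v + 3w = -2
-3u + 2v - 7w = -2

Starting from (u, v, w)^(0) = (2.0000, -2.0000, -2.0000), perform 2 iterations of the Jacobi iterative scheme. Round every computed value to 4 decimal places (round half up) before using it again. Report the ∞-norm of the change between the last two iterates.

Iteration 1:
  u = (-5 - (-2)·-2.0000 - (1)·-2.0000) / (4) = -1.7500
  v = (-2 - (4)·2.0000 - (3)·-2.0000) / (-8) = 0.5000
  w = (-2 - (-3)·2.0000 - (2)·-2.0000) / (-7) = -1.1429
Iteration 2:
  u = (-5 - (-2)·0.5000 - (1)·-1.1429) / (4) = -0.7143
  v = (-2 - (4)·-1.7500 - (3)·-1.1429) / (-8) = -1.0536
  w = (-2 - (-3)·-1.7500 - (2)·0.5000) / (-7) = 1.1786
Change: (1.0357, -1.5536, 2.3215) → max |·| = 2.3215

2.3215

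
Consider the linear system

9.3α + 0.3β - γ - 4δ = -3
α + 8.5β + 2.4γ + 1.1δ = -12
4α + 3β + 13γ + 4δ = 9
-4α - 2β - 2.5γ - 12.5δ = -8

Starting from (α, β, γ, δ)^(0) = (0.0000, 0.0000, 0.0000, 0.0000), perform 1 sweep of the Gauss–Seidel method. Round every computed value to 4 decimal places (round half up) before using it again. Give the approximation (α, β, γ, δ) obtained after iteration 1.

Iteration 1:
  α = (-3 - (0.3)·0.0000 - (-1)·0.0000 - (-4)·0.0000) / (9.3) = -0.3226
  β = (-12 - (1)·-0.3226 - (2.4)·0.0000 - (1.1)·0.0000) / (8.5) = -1.3738
  γ = (9 - (4)·-0.3226 - (3)·-1.3738 - (4)·0.0000) / (13) = 1.1086
  δ = (-8 - (-4)·-0.3226 - (-2)·-1.3738 - (-2.5)·1.1086) / (-12.5) = 0.7413

(-0.3226, -1.3738, 1.1086, 0.7413)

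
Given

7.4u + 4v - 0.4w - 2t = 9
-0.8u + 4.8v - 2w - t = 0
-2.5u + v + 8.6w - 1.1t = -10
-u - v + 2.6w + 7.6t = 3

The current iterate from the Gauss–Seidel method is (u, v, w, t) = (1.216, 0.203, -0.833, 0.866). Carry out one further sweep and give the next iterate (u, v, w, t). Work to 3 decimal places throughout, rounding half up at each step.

One sweep:
  u = (9 - (4)·0.203 - (-0.4)·-0.833 - (-2)·0.866) / (7.4) = 1.296
  v = (0 - (-0.8)·1.296 - (-2)·-0.833 - (-1)·0.866) / (4.8) = 0.049
  w = (-10 - (-2.5)·1.296 - (1)·0.049 - (-1.1)·0.866) / (8.6) = -0.681
  t = (3 - (-1)·1.296 - (-1)·0.049 - (2.6)·-0.681) / (7.6) = 0.805

(1.296, 0.049, -0.681, 0.805)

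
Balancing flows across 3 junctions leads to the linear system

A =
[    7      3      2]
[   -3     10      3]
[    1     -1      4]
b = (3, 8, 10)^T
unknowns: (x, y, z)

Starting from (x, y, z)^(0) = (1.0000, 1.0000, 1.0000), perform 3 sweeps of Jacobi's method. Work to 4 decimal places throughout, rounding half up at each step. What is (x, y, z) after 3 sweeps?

(-0.3480, -0.2200, 2.6482)

Iteration 1:
  x = (3 - (3)·1.0000 - (2)·1.0000) / (7) = -0.2857
  y = (8 - (-3)·1.0000 - (3)·1.0000) / (10) = 0.8000
  z = (10 - (1)·1.0000 - (-1)·1.0000) / (4) = 2.5000
Iteration 2:
  x = (3 - (3)·0.8000 - (2)·2.5000) / (7) = -0.6286
  y = (8 - (-3)·-0.2857 - (3)·2.5000) / (10) = -0.0357
  z = (10 - (1)·-0.2857 - (-1)·0.8000) / (4) = 2.7714
Iteration 3:
  x = (3 - (3)·-0.0357 - (2)·2.7714) / (7) = -0.3480
  y = (8 - (-3)·-0.6286 - (3)·2.7714) / (10) = -0.2200
  z = (10 - (1)·-0.6286 - (-1)·-0.0357) / (4) = 2.6482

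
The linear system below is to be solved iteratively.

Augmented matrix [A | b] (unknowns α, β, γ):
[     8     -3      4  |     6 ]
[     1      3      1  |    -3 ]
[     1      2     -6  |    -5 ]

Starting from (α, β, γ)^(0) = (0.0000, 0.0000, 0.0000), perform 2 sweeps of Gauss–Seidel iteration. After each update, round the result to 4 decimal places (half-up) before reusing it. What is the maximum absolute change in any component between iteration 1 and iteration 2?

Iteration 1:
  α = (6 - (-3)·0.0000 - (4)·0.0000) / (8) = 0.7500
  β = (-3 - (1)·0.7500 - (1)·0.0000) / (3) = -1.2500
  γ = (-5 - (1)·0.7500 - (2)·-1.2500) / (-6) = 0.5417
Iteration 2:
  α = (6 - (-3)·-1.2500 - (4)·0.5417) / (8) = 0.0104
  β = (-3 - (1)·0.0104 - (1)·0.5417) / (3) = -1.1840
  γ = (-5 - (1)·0.0104 - (2)·-1.1840) / (-6) = 0.4404
Change: (-0.7396, 0.0660, -0.1013) → max |·| = 0.7396

0.7396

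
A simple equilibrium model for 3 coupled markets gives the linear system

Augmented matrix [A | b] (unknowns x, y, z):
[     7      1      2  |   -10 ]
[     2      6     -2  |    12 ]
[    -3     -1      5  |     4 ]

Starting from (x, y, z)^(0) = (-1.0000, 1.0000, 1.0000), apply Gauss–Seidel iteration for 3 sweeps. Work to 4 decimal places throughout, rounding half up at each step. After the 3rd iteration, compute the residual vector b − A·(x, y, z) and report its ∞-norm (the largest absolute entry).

Iteration 1:
  x = (-10 - (1)·1.0000 - (2)·1.0000) / (7) = -1.8571
  y = (12 - (2)·-1.8571 - (-2)·1.0000) / (6) = 2.9524
  z = (4 - (-3)·-1.8571 - (-1)·2.9524) / (5) = 0.2762
Iteration 2:
  x = (-10 - (1)·2.9524 - (2)·0.2762) / (7) = -1.9293
  y = (12 - (2)·-1.9293 - (-2)·0.2762) / (6) = 2.7352
  z = (4 - (-3)·-1.9293 - (-1)·2.7352) / (5) = 0.1895
Iteration 3:
  x = (-10 - (1)·2.7352 - (2)·0.1895) / (7) = -1.8735
  y = (12 - (2)·-1.8735 - (-2)·0.1895) / (6) = 2.6877
  z = (4 - (-3)·-1.8735 - (-1)·2.6877) / (5) = 0.2134
Residual b − A·x = (0.0000, 0.0476, 0.0002); ∞-norm = 0.0476

0.0476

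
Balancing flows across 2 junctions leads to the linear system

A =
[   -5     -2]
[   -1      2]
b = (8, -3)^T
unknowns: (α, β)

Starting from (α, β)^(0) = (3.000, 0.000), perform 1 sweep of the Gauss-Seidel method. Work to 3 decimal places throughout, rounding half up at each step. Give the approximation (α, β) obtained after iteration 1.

Iteration 1:
  α = (8 - (-2)·0.000) / (-5) = -1.600
  β = (-3 - (-1)·-1.600) / (2) = -2.300

(-1.600, -2.300)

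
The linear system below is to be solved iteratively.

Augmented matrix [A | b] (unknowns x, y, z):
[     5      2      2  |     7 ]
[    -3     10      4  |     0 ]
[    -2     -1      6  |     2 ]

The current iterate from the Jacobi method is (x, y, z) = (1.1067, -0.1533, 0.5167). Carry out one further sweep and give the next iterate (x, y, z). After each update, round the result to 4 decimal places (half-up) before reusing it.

(1.2546, 0.1253, 0.6767)

One sweep:
  x = (7 - (2)·-0.1533 - (2)·0.5167) / (5) = 1.2546
  y = (0 - (-3)·1.1067 - (4)·0.5167) / (10) = 0.1253
  z = (2 - (-2)·1.1067 - (-1)·-0.1533) / (6) = 0.6767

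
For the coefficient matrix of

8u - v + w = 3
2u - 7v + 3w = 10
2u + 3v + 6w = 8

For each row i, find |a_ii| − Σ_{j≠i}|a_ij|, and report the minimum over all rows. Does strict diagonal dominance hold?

row 1: |8| − (1+1) = 6
row 2: |-7| − (2+3) = 2
row 3: |6| − (2+3) = 1
minimum over rows = 1 → strictly diagonally dominant (convergence guaranteed)

1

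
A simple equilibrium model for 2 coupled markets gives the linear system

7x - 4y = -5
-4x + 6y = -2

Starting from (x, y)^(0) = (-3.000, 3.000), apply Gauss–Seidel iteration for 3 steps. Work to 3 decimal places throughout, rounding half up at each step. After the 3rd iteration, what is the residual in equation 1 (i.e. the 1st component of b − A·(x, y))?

Iteration 1:
  x = (-5 - (-4)·3.000) / (7) = 1.000
  y = (-2 - (-4)·1.000) / (6) = 0.333
Iteration 2:
  x = (-5 - (-4)·0.333) / (7) = -0.524
  y = (-2 - (-4)·-0.524) / (6) = -0.683
Iteration 3:
  x = (-5 - (-4)·-0.683) / (7) = -1.105
  y = (-2 - (-4)·-1.105) / (6) = -1.070
Residual b − A·x = (-1.545, 0.000)

-1.545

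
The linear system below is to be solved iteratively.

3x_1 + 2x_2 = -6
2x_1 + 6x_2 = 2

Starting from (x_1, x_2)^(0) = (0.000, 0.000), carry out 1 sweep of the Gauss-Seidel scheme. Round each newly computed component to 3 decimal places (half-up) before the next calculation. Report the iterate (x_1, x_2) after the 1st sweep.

(-2.000, 1.000)

Iteration 1:
  x_1 = (-6 - (2)·0.000) / (3) = -2.000
  x_2 = (2 - (2)·-2.000) / (6) = 1.000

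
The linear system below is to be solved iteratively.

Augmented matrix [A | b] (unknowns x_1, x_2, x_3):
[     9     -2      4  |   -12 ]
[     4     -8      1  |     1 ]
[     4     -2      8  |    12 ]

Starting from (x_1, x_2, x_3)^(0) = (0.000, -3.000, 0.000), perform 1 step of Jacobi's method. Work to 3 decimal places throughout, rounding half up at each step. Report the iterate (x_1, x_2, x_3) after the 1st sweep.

(-2.000, -0.125, 0.750)

Iteration 1:
  x_1 = (-12 - (-2)·-3.000 - (4)·0.000) / (9) = -2.000
  x_2 = (1 - (4)·0.000 - (1)·0.000) / (-8) = -0.125
  x_3 = (12 - (4)·0.000 - (-2)·-3.000) / (8) = 0.750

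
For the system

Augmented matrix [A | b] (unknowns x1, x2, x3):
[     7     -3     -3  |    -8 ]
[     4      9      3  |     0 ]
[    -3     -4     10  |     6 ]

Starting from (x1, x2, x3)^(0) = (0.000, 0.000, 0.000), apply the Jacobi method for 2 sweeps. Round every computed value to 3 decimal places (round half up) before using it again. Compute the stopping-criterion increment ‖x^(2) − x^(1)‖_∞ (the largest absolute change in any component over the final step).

0.343

Iteration 1:
  x1 = (-8 - (-3)·0.000 - (-3)·0.000) / (7) = -1.143
  x2 = (0 - (4)·0.000 - (3)·0.000) / (9) = 0.000
  x3 = (6 - (-3)·0.000 - (-4)·0.000) / (10) = 0.600
Iteration 2:
  x1 = (-8 - (-3)·0.000 - (-3)·0.600) / (7) = -0.886
  x2 = (0 - (4)·-1.143 - (3)·0.600) / (9) = 0.308
  x3 = (6 - (-3)·-1.143 - (-4)·0.000) / (10) = 0.257
Change: (0.257, 0.308, -0.343) → max |·| = 0.343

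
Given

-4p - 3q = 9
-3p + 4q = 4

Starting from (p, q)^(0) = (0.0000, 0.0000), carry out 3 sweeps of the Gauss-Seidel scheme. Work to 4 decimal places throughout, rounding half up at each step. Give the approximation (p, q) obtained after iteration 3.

Iteration 1:
  p = (9 - (-3)·0.0000) / (-4) = -2.2500
  q = (4 - (-3)·-2.2500) / (4) = -0.6875
Iteration 2:
  p = (9 - (-3)·-0.6875) / (-4) = -1.7344
  q = (4 - (-3)·-1.7344) / (4) = -0.3008
Iteration 3:
  p = (9 - (-3)·-0.3008) / (-4) = -2.0244
  q = (4 - (-3)·-2.0244) / (4) = -0.5183

(-2.0244, -0.5183)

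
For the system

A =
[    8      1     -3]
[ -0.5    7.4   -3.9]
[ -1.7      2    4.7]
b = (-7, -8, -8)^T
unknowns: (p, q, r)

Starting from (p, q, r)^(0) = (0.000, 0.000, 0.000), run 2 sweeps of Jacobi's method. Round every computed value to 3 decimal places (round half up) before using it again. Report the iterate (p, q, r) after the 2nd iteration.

Iteration 1:
  p = (-7 - (1)·0.000 - (-3)·0.000) / (8) = -0.875
  q = (-8 - (-0.5)·0.000 - (-3.9)·0.000) / (7.4) = -1.081
  r = (-8 - (-1.7)·0.000 - (2)·0.000) / (4.7) = -1.702
Iteration 2:
  p = (-7 - (1)·-1.081 - (-3)·-1.702) / (8) = -1.378
  q = (-8 - (-0.5)·-0.875 - (-3.9)·-1.702) / (7.4) = -2.037
  r = (-8 - (-1.7)·-0.875 - (2)·-1.081) / (4.7) = -1.559

(-1.378, -2.037, -1.559)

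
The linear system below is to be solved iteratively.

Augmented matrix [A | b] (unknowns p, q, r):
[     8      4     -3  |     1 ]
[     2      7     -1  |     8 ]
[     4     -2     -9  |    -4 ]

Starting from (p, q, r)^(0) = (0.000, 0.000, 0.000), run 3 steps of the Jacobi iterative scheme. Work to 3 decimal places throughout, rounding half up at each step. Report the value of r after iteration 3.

Iteration 1:
  p = (1 - (4)·0.000 - (-3)·0.000) / (8) = 0.125
  q = (8 - (2)·0.000 - (-1)·0.000) / (7) = 1.143
  r = (-4 - (4)·0.000 - (-2)·0.000) / (-9) = 0.444
Iteration 2:
  p = (1 - (4)·1.143 - (-3)·0.444) / (8) = -0.280
  q = (8 - (2)·0.125 - (-1)·0.444) / (7) = 1.171
  r = (-4 - (4)·0.125 - (-2)·1.143) / (-9) = 0.246
Iteration 3:
  p = (1 - (4)·1.171 - (-3)·0.246) / (8) = -0.368
  q = (8 - (2)·-0.280 - (-1)·0.246) / (7) = 1.258
  r = (-4 - (4)·-0.280 - (-2)·1.171) / (-9) = 0.060

0.060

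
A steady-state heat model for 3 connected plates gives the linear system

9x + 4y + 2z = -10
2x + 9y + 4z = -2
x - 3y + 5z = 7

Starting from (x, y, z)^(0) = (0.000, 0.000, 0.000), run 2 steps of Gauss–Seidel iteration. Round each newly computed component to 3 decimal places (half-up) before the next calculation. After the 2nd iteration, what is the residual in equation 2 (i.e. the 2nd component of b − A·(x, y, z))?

1.252

Iteration 1:
  x = (-10 - (4)·0.000 - (2)·0.000) / (9) = -1.111
  y = (-2 - (2)·-1.111 - (4)·0.000) / (9) = 0.025
  z = (7 - (1)·-1.111 - (-3)·0.025) / (5) = 1.637
Iteration 2:
  x = (-10 - (4)·0.025 - (2)·1.637) / (9) = -1.486
  y = (-2 - (2)·-1.486 - (4)·1.637) / (9) = -0.620
  z = (7 - (1)·-1.486 - (-3)·-0.620) / (5) = 1.325
Residual b − A·x = (3.204, 1.252, 0.001)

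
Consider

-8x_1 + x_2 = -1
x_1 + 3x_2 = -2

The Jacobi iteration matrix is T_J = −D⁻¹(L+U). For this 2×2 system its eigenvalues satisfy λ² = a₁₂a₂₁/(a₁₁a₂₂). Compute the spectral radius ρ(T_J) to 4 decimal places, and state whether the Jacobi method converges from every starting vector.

a₁₂a₂₁/(a₁₁a₂₂) = (1)·(1) / ((-8)·(3)) = -0.041667
ρ = √|-0.041667| = √0.041667 = 0.2041
ρ < 1, so Jacobi converges

0.2041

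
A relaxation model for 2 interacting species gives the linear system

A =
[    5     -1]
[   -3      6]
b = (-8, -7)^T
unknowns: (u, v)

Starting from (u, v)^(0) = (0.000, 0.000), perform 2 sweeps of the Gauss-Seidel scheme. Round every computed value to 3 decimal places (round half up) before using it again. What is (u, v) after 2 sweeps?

Iteration 1:
  u = (-8 - (-1)·0.000) / (5) = -1.600
  v = (-7 - (-3)·-1.600) / (6) = -1.967
Iteration 2:
  u = (-8 - (-1)·-1.967) / (5) = -1.993
  v = (-7 - (-3)·-1.993) / (6) = -2.163

(-1.993, -2.163)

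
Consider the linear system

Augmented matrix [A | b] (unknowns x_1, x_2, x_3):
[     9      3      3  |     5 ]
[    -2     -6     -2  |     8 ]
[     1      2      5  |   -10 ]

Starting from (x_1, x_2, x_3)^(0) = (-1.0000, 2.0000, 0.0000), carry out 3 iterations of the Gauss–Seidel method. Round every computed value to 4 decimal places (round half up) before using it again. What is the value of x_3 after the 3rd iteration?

-1.8072

Iteration 1:
  x_1 = (5 - (3)·2.0000 - (3)·0.0000) / (9) = -0.1111
  x_2 = (8 - (-2)·-0.1111 - (-2)·0.0000) / (-6) = -1.2963
  x_3 = (-10 - (1)·-0.1111 - (2)·-1.2963) / (5) = -1.4593
Iteration 2:
  x_1 = (5 - (3)·-1.2963 - (3)·-1.4593) / (9) = 1.4741
  x_2 = (8 - (-2)·1.4741 - (-2)·-1.4593) / (-6) = -1.3383
  x_3 = (-10 - (1)·1.4741 - (2)·-1.3383) / (5) = -1.7595
Iteration 3:
  x_1 = (5 - (3)·-1.3383 - (3)·-1.7595) / (9) = 1.5882
  x_2 = (8 - (-2)·1.5882 - (-2)·-1.7595) / (-6) = -1.2762
  x_3 = (-10 - (1)·1.5882 - (2)·-1.2762) / (5) = -1.8072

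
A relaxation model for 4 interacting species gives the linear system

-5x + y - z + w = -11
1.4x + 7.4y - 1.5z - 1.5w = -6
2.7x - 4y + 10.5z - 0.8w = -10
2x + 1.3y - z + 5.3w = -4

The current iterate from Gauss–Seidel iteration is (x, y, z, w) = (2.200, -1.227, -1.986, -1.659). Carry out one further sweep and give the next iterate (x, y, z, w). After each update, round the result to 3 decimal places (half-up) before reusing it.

(2.020, -1.932, -2.334, -1.483)

One sweep:
  x = (-11 - (1)·-1.227 - (-1)·-1.986 - (1)·-1.659) / (-5) = 2.020
  y = (-6 - (1.4)·2.020 - (-1.5)·-1.986 - (-1.5)·-1.659) / (7.4) = -1.932
  z = (-10 - (2.7)·2.020 - (-4)·-1.932 - (-0.8)·-1.659) / (10.5) = -2.334
  w = (-4 - (2)·2.020 - (1.3)·-1.932 - (-1)·-2.334) / (5.3) = -1.483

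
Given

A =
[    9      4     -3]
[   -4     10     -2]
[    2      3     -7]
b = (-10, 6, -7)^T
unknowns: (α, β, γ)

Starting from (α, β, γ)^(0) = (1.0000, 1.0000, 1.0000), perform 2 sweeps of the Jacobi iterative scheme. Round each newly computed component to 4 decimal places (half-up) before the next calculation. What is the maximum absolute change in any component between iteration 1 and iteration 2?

0.7460

Iteration 1:
  α = (-10 - (4)·1.0000 - (-3)·1.0000) / (9) = -1.2222
  β = (6 - (-4)·1.0000 - (-2)·1.0000) / (10) = 1.2000
  γ = (-7 - (2)·1.0000 - (3)·1.0000) / (-7) = 1.7143
Iteration 2:
  α = (-10 - (4)·1.2000 - (-3)·1.7143) / (9) = -1.0730
  β = (6 - (-4)·-1.2222 - (-2)·1.7143) / (10) = 0.4540
  γ = (-7 - (2)·-1.2222 - (3)·1.2000) / (-7) = 1.1651
Change: (0.1492, -0.7460, -0.5492) → max |·| = 0.7460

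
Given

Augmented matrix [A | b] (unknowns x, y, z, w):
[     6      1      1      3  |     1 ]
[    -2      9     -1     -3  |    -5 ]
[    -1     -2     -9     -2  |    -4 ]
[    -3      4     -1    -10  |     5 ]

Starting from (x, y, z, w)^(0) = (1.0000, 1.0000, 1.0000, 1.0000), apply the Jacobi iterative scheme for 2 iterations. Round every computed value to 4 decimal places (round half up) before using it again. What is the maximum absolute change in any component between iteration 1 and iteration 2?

1.0834

Iteration 1:
  x = (1 - (1)·1.0000 - (1)·1.0000 - (3)·1.0000) / (6) = -0.6667
  y = (-5 - (-2)·1.0000 - (-1)·1.0000 - (-3)·1.0000) / (9) = 0.1111
  z = (-4 - (-1)·1.0000 - (-2)·1.0000 - (-2)·1.0000) / (-9) = -0.1111
  w = (5 - (-3)·1.0000 - (4)·1.0000 - (-1)·1.0000) / (-10) = -0.5000
Iteration 2:
  x = (1 - (1)·0.1111 - (1)·-0.1111 - (3)·-0.5000) / (6) = 0.4167
  y = (-5 - (-2)·-0.6667 - (-1)·-0.1111 - (-3)·-0.5000) / (9) = -0.8827
  z = (-4 - (-1)·-0.6667 - (-2)·0.1111 - (-2)·-0.5000) / (-9) = 0.6049
  w = (5 - (-3)·-0.6667 - (4)·0.1111 - (-1)·-0.1111) / (-10) = -0.2444
Change: (1.0834, -0.9938, 0.7160, 0.2556) → max |·| = 1.0834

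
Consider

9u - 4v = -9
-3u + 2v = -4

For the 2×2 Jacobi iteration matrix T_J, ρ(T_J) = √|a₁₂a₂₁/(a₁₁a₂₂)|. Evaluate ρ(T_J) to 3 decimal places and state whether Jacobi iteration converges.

a₁₂a₂₁/(a₁₁a₂₂) = (-4)·(-3) / ((9)·(2)) = 0.666667
ρ = √|0.666667| = √0.666667 = 0.816
ρ < 1, so Jacobi converges

0.816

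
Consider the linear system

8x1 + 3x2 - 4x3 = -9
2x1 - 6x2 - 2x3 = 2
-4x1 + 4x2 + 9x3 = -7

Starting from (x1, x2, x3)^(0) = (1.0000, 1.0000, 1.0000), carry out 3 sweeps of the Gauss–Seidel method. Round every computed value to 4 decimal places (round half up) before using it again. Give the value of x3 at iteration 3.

Iteration 1:
  x1 = (-9 - (3)·1.0000 - (-4)·1.0000) / (8) = -1.0000
  x2 = (2 - (2)·-1.0000 - (-2)·1.0000) / (-6) = -1.0000
  x3 = (-7 - (-4)·-1.0000 - (4)·-1.0000) / (9) = -0.7778
Iteration 2:
  x1 = (-9 - (3)·-1.0000 - (-4)·-0.7778) / (8) = -1.1389
  x2 = (2 - (2)·-1.1389 - (-2)·-0.7778) / (-6) = -0.4537
  x3 = (-7 - (-4)·-1.1389 - (4)·-0.4537) / (9) = -1.0823
Iteration 3:
  x1 = (-9 - (3)·-0.4537 - (-4)·-1.0823) / (8) = -1.4960
  x2 = (2 - (2)·-1.4960 - (-2)·-1.0823) / (-6) = -0.4712
  x3 = (-7 - (-4)·-1.4960 - (4)·-0.4712) / (9) = -1.2332

-1.2332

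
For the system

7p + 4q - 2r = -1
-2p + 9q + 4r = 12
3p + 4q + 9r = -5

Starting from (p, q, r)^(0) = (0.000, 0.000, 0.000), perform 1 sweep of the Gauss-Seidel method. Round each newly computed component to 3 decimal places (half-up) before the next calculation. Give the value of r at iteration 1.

Iteration 1:
  p = (-1 - (4)·0.000 - (-2)·0.000) / (7) = -0.143
  q = (12 - (-2)·-0.143 - (4)·0.000) / (9) = 1.302
  r = (-5 - (3)·-0.143 - (4)·1.302) / (9) = -1.087

-1.087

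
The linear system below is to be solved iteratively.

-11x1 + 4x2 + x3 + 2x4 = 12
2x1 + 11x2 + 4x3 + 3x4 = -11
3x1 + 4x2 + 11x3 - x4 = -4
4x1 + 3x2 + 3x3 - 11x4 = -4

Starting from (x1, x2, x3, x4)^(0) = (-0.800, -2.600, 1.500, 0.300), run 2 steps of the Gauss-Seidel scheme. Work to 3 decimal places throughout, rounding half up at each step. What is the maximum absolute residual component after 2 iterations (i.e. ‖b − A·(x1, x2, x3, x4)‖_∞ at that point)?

Iteration 1:
  x1 = (12 - (4)·-2.600 - (1)·1.500 - (2)·0.300) / (-11) = -1.845
  x2 = (-11 - (2)·-1.845 - (4)·1.500 - (3)·0.300) / (11) = -1.292
  x3 = (-4 - (3)·-1.845 - (4)·-1.292 - (-1)·0.300) / (11) = 0.637
  x4 = (-4 - (4)·-1.845 - (3)·-1.292 - (3)·0.637) / (-11) = -0.486
Iteration 2:
  x1 = (12 - (4)·-1.292 - (1)·0.637 - (2)·-0.486) / (-11) = -1.591
  x2 = (-11 - (2)·-1.591 - (4)·0.637 - (3)·-0.486) / (11) = -0.810
  x3 = (-4 - (3)·-1.591 - (4)·-0.810 - (-1)·-0.486) / (11) = 0.321
  x4 = (-4 - (4)·-1.591 - (3)·-0.810 - (3)·0.321) / (-11) = -0.348
Residual b − A·x = (-1.886, 0.852, 0.134, 0.003); ∞-norm = 1.886

1.886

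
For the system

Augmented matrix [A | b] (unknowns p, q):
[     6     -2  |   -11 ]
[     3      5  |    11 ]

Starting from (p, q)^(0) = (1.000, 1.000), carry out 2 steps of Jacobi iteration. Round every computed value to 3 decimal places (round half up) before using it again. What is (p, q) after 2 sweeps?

Iteration 1:
  p = (-11 - (-2)·1.000) / (6) = -1.500
  q = (11 - (3)·1.000) / (5) = 1.600
Iteration 2:
  p = (-11 - (-2)·1.600) / (6) = -1.300
  q = (11 - (3)·-1.500) / (5) = 3.100

(-1.300, 3.100)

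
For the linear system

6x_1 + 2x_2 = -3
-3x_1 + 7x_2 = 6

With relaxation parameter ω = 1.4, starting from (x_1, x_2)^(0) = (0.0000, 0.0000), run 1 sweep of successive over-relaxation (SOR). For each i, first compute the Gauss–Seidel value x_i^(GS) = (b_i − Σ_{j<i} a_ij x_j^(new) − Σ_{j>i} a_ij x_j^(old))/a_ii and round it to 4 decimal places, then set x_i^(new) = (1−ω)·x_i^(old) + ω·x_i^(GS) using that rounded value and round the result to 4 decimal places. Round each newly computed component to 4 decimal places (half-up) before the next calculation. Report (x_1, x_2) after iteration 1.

Iteration 1:
  x_1: GS value = (-3 - (2)·0.0000) / (6) = -0.5000;  x_1 ← (1−ω)·0.0000 + ω·-0.5000 = -0.7000
  x_2: GS value = (6 - (-3)·-0.7000) / (7) = 0.5571;  x_2 ← (1−ω)·0.0000 + ω·0.5571 = 0.7799

(-0.7000, 0.7799)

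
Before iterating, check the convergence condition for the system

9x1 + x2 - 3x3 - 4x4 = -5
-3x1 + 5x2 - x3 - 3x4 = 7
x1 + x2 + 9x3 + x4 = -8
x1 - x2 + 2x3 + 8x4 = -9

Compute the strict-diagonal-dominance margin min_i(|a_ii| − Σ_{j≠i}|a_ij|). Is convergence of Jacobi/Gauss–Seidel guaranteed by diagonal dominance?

row 1: |9| − (1+3+4) = 1
row 2: |5| − (3+1+3) = -2
row 3: |9| − (1+1+1) = 6
row 4: |8| − (1+1+2) = 4
minimum over rows = -2 → not strictly diagonally dominant

-2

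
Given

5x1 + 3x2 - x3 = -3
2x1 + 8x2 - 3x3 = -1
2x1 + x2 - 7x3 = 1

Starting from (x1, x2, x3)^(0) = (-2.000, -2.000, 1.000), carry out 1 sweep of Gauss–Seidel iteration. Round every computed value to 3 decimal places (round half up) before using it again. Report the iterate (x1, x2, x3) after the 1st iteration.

Iteration 1:
  x1 = (-3 - (3)·-2.000 - (-1)·1.000) / (5) = 0.800
  x2 = (-1 - (2)·0.800 - (-3)·1.000) / (8) = 0.050
  x3 = (1 - (2)·0.800 - (1)·0.050) / (-7) = 0.093

(0.800, 0.050, 0.093)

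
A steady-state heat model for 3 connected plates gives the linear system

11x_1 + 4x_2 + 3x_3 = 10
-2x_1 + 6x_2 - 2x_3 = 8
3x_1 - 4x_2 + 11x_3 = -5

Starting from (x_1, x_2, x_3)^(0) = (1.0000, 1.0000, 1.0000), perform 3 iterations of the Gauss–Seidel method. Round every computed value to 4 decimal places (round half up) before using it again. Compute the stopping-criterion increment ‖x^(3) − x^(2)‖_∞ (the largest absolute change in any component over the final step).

0.1399

Iteration 1:
  x_1 = (10 - (4)·1.0000 - (3)·1.0000) / (11) = 0.2727
  x_2 = (8 - (-2)·0.2727 - (-2)·1.0000) / (6) = 1.7576
  x_3 = (-5 - (3)·0.2727 - (-4)·1.7576) / (11) = 0.1102
Iteration 2:
  x_1 = (10 - (4)·1.7576 - (3)·0.1102) / (11) = 0.2399
  x_2 = (8 - (-2)·0.2399 - (-2)·0.1102) / (6) = 1.4500
  x_3 = (-5 - (3)·0.2399 - (-4)·1.4500) / (11) = 0.0073
Iteration 3:
  x_1 = (10 - (4)·1.4500 - (3)·0.0073) / (11) = 0.3798
  x_2 = (8 - (-2)·0.3798 - (-2)·0.0073) / (6) = 1.4624
  x_3 = (-5 - (3)·0.3798 - (-4)·1.4624) / (11) = -0.0263
Change: (0.1399, 0.0124, -0.0336) → max |·| = 0.1399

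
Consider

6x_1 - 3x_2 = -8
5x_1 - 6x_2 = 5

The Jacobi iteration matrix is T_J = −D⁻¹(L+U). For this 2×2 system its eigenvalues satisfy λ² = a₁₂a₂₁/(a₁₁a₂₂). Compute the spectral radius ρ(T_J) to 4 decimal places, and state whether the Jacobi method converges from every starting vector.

a₁₂a₂₁/(a₁₁a₂₂) = (-3)·(5) / ((6)·(-6)) = 0.416667
ρ = √|0.416667| = √0.416667 = 0.6455
ρ < 1, so Jacobi converges

0.6455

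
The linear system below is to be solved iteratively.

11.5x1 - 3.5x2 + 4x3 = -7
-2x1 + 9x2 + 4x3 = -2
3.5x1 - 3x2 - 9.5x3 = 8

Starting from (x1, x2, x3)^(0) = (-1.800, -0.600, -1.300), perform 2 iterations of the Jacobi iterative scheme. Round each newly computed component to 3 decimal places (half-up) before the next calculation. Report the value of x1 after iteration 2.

Iteration 1:
  x1 = (-7 - (-3.5)·-0.600 - (4)·-1.300) / (11.5) = -0.339
  x2 = (-2 - (-2)·-1.800 - (4)·-1.300) / (9) = -0.044
  x3 = (8 - (3.5)·-1.800 - (-3)·-0.600) / (-9.5) = -1.316
Iteration 2:
  x1 = (-7 - (-3.5)·-0.044 - (4)·-1.316) / (11.5) = -0.164
  x2 = (-2 - (-2)·-0.339 - (4)·-1.316) / (9) = 0.287
  x3 = (8 - (3.5)·-0.339 - (-3)·-0.044) / (-9.5) = -0.953

-0.164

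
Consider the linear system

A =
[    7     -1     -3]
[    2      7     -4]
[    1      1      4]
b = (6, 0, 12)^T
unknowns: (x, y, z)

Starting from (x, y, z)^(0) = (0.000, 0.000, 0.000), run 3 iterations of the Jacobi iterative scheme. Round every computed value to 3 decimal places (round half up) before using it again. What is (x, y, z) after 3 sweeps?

Iteration 1:
  x = (6 - (-1)·0.000 - (-3)·0.000) / (7) = 0.857
  y = (0 - (2)·0.000 - (-4)·0.000) / (7) = 0.000
  z = (12 - (1)·0.000 - (1)·0.000) / (4) = 3.000
Iteration 2:
  x = (6 - (-1)·0.000 - (-3)·3.000) / (7) = 2.143
  y = (0 - (2)·0.857 - (-4)·3.000) / (7) = 1.469
  z = (12 - (1)·0.857 - (1)·0.000) / (4) = 2.786
Iteration 3:
  x = (6 - (-1)·1.469 - (-3)·2.786) / (7) = 2.261
  y = (0 - (2)·2.143 - (-4)·2.786) / (7) = 0.980
  z = (12 - (1)·2.143 - (1)·1.469) / (4) = 2.097

(2.261, 0.980, 2.097)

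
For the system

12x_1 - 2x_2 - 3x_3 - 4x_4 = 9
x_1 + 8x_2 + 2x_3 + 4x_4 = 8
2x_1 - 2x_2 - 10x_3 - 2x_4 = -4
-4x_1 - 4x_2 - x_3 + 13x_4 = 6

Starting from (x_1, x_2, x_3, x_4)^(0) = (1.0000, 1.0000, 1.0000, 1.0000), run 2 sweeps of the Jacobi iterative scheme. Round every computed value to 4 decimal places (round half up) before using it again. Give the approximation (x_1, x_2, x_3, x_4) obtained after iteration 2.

Iteration 1:
  x_1 = (9 - (-2)·1.0000 - (-3)·1.0000 - (-4)·1.0000) / (12) = 1.5000
  x_2 = (8 - (1)·1.0000 - (2)·1.0000 - (4)·1.0000) / (8) = 0.1250
  x_3 = (-4 - (2)·1.0000 - (-2)·1.0000 - (-2)·1.0000) / (-10) = 0.2000
  x_4 = (6 - (-4)·1.0000 - (-4)·1.0000 - (-1)·1.0000) / (13) = 1.1538
Iteration 2:
  x_1 = (9 - (-2)·0.1250 - (-3)·0.2000 - (-4)·1.1538) / (12) = 1.2054
  x_2 = (8 - (1)·1.5000 - (2)·0.2000 - (4)·1.1538) / (8) = 0.1856
  x_3 = (-4 - (2)·1.5000 - (-2)·0.1250 - (-2)·1.1538) / (-10) = 0.4442
  x_4 = (6 - (-4)·1.5000 - (-4)·0.1250 - (-1)·0.2000) / (13) = 0.9769

(1.2054, 0.1856, 0.4442, 0.9769)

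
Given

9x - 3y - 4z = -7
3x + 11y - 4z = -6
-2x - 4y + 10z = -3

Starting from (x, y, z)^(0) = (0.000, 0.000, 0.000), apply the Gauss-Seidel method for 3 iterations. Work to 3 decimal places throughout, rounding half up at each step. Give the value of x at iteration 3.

-1.242

Iteration 1:
  x = (-7 - (-3)·0.000 - (-4)·0.000) / (9) = -0.778
  y = (-6 - (3)·-0.778 - (-4)·0.000) / (11) = -0.333
  z = (-3 - (-2)·-0.778 - (-4)·-0.333) / (10) = -0.589
Iteration 2:
  x = (-7 - (-3)·-0.333 - (-4)·-0.589) / (9) = -1.151
  y = (-6 - (3)·-1.151 - (-4)·-0.589) / (11) = -0.446
  z = (-3 - (-2)·-1.151 - (-4)·-0.446) / (10) = -0.709
Iteration 3:
  x = (-7 - (-3)·-0.446 - (-4)·-0.709) / (9) = -1.242
  y = (-6 - (3)·-1.242 - (-4)·-0.709) / (11) = -0.465
  z = (-3 - (-2)·-1.242 - (-4)·-0.465) / (10) = -0.734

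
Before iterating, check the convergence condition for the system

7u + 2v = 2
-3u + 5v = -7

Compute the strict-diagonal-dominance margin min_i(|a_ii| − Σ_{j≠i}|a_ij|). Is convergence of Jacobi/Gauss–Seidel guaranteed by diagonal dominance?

row 1: |7| − (2) = 5
row 2: |5| − (3) = 2
minimum over rows = 2 → strictly diagonally dominant (convergence guaranteed)

2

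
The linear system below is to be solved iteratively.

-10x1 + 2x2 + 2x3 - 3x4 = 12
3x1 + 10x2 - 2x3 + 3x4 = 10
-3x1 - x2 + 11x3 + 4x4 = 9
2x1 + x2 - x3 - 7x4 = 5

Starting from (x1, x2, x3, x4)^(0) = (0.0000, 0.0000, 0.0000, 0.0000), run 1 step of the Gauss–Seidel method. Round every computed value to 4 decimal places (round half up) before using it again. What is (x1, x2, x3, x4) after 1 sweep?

(-1.2000, 1.3600, 0.6145, -0.9506)

Iteration 1:
  x1 = (12 - (2)·0.0000 - (2)·0.0000 - (-3)·0.0000) / (-10) = -1.2000
  x2 = (10 - (3)·-1.2000 - (-2)·0.0000 - (3)·0.0000) / (10) = 1.3600
  x3 = (9 - (-3)·-1.2000 - (-1)·1.3600 - (4)·0.0000) / (11) = 0.6145
  x4 = (5 - (2)·-1.2000 - (1)·1.3600 - (-1)·0.6145) / (-7) = -0.9506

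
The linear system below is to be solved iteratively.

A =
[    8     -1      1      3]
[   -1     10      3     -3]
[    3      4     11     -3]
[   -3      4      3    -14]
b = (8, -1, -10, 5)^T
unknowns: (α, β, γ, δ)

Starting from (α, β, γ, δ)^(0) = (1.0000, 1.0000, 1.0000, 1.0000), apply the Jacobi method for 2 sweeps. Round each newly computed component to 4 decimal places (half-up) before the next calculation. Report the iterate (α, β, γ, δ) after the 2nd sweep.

(1.1859, 0.3229, -1.0990, -0.7638)

Iteration 1:
  α = (8 - (-1)·1.0000 - (1)·1.0000 - (3)·1.0000) / (8) = 0.6250
  β = (-1 - (-1)·1.0000 - (3)·1.0000 - (-3)·1.0000) / (10) = 0.0000
  γ = (-10 - (3)·1.0000 - (4)·1.0000 - (-3)·1.0000) / (11) = -1.2727
  δ = (5 - (-3)·1.0000 - (4)·1.0000 - (3)·1.0000) / (-14) = -0.0714
Iteration 2:
  α = (8 - (-1)·0.0000 - (1)·-1.2727 - (3)·-0.0714) / (8) = 1.1859
  β = (-1 - (-1)·0.6250 - (3)·-1.2727 - (-3)·-0.0714) / (10) = 0.3229
  γ = (-10 - (3)·0.6250 - (4)·0.0000 - (-3)·-0.0714) / (11) = -1.0990
  δ = (5 - (-3)·0.6250 - (4)·0.0000 - (3)·-1.2727) / (-14) = -0.7638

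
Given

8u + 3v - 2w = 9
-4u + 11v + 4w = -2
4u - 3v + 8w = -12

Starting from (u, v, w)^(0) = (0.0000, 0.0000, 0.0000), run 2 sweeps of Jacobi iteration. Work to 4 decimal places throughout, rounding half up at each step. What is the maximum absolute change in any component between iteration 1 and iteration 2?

0.9545

Iteration 1:
  u = (9 - (3)·0.0000 - (-2)·0.0000) / (8) = 1.1250
  v = (-2 - (-4)·0.0000 - (4)·0.0000) / (11) = -0.1818
  w = (-12 - (4)·0.0000 - (-3)·0.0000) / (8) = -1.5000
Iteration 2:
  u = (9 - (3)·-0.1818 - (-2)·-1.5000) / (8) = 0.8182
  v = (-2 - (-4)·1.1250 - (4)·-1.5000) / (11) = 0.7727
  w = (-12 - (4)·1.1250 - (-3)·-0.1818) / (8) = -2.1307
Change: (-0.3068, 0.9545, -0.6307) → max |·| = 0.9545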